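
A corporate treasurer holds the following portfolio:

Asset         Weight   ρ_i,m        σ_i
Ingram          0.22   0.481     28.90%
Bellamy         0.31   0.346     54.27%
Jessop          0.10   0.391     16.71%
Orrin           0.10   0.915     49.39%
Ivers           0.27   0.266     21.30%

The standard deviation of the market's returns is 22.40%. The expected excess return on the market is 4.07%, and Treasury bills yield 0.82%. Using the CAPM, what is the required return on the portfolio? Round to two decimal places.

3.65%

β_Ingram = 0.481 × 28.90% / 22.40% = 0.6206
β_Bellamy = 0.346 × 54.27% / 22.40% = 0.8383
β_Jessop = 0.391 × 16.71% / 22.40% = 0.2917
β_Orrin = 0.915 × 49.39% / 22.40% = 2.0175
β_Ivers = 0.266 × 21.30% / 22.40% = 0.2529
β_P = Σ w_i β_i = 0.22×0.6206 + 0.31×0.8383 + 0.10×0.2917 + 0.10×2.0175 + 0.27×0.2529 = 0.6956
E(R_P) = R_f + β_P × MRP = 0.82% + 0.6956 × 4.07% = 3.65%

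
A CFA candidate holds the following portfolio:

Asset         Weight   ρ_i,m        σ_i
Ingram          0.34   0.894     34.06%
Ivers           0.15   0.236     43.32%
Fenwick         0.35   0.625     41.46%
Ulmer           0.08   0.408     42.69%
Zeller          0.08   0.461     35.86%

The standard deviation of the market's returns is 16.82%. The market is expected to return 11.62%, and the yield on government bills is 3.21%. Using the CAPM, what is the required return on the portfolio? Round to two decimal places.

β_Ingram = 0.894 × 34.06% / 16.82% = 1.8103
β_Ivers = 0.236 × 43.32% / 16.82% = 0.6078
β_Fenwick = 0.625 × 41.46% / 16.82% = 1.5406
β_Ulmer = 0.408 × 42.69% / 16.82% = 1.0355
β_Zeller = 0.461 × 35.86% / 16.82% = 0.9828
β_P = Σ w_i β_i = 0.34×1.8103 + 0.15×0.6078 + 0.35×1.5406 + 0.08×1.0355 + 0.08×0.9828 = 1.4073
MRP = 11.62% − 3.21% = 8.41%
E(R_P) = R_f + β_P × MRP = 3.21% + 1.4073 × 8.41% = 15.05%

15.05%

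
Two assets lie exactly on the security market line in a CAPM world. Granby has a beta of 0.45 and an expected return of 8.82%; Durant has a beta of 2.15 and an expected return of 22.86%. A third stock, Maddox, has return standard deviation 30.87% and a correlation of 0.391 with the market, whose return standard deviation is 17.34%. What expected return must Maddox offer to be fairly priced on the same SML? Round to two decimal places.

MRP = (22.86% − 8.82%) / (2.15 − 0.45) = 8.2588%
R_f = 8.82% − 0.45 × 8.2588% = 5.1035%
β_Maddox = ρ·σ_i/σ_m = 0.391 × 30.87 / 17.34 = 0.6961
E(R_Maddox) = R_f + β × MRP = 5.1035% + 0.6961 × 8.2588% = 10.85%

10.85%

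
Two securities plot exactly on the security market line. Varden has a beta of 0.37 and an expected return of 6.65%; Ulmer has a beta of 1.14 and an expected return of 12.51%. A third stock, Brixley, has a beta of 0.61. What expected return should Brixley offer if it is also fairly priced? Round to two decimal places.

MRP (SML slope) = (12.51% − 6.65%) / (1.14 − 0.37) = 5.86% / 0.77 = 7.6104%
R_f (intercept) = 6.65% − 0.37 × 7.6104% = 3.8342%
E(R_Brixley) = R_f + β × MRP = 3.8342% + 0.61 × 7.6104% = 8.48%

8.48%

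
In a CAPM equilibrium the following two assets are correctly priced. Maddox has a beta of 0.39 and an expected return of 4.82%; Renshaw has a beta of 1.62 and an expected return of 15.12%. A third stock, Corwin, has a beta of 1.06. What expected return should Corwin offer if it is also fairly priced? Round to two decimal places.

10.43%

MRP (SML slope) = (15.12% − 4.82%) / (1.62 − 0.39) = 10.30% / 1.23 = 8.3740%
R_f (intercept) = 4.82% − 0.39 × 8.3740% = 1.5541%
E(R_Corwin) = R_f + β × MRP = 1.5541% + 1.06 × 8.3740% = 10.43%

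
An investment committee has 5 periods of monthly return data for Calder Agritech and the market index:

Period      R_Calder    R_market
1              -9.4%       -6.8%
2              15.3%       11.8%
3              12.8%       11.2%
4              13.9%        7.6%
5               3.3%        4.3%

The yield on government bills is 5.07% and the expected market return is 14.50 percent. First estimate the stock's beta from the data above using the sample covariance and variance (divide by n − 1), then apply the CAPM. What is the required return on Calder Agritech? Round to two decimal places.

17.65%

Mean R_i = (-9.4 + 15.3 + 12.8 + 13.9 + 3.3) / 5 = 7.1800%
Mean R_m = (-6.8 + 11.8 + 11.2 + 7.6 + 4.3) / 5 = 5.6200%
Σ(R_i − R̄_i)(R_m − R̄_m) = 305.8920  ⇒  Cov = 305.8920 / 4 = 76.4730
Σ(R_m − R̄_m)² = 229.2480  ⇒  Var(R_m) = 229.2480 / 4 = 57.3120
β = Cov / Var(R_m) = 76.4730 / 57.3120 = 1.3343
MRP = 14.50% − 5.07% = 9.43%
E(R) = R_f + β × MRP = 5.07% + 1.3343 × 9.43% = 17.65%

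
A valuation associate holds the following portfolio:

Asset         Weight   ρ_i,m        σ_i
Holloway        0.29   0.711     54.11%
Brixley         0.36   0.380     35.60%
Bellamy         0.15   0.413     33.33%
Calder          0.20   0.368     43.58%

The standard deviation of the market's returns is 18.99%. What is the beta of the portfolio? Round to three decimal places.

β_Holloway = 0.711 × 54.11% / 18.99% = 2.0259
β_Brixley = 0.380 × 35.60% / 18.99% = 0.7124
β_Bellamy = 0.413 × 33.33% / 18.99% = 0.7249
β_Calder = 0.368 × 43.58% / 18.99% = 0.8445
β_P = Σ w_i β_i = 0.29×2.0259 + 0.36×0.7124 + 0.15×0.7249 + 0.20×0.8445 = 1.1216

1.122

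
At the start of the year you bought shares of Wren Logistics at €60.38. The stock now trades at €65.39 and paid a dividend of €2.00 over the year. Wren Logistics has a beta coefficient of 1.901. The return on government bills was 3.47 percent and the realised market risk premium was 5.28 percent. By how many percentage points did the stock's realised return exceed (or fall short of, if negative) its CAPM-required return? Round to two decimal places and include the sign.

Realised HPR = (P1 + D1 − P0) / P0 = (65.39 + 2.00 − 60.38) / 60.38 = 7.01 / 60.38 = 11.6098%
CAPM required = R_f + β·MRP = 3.47% + 1.901 × 5.28% = 13.50728%
α = realised − required = 11.6098% − 13.50728% = -1.90%

-1.90%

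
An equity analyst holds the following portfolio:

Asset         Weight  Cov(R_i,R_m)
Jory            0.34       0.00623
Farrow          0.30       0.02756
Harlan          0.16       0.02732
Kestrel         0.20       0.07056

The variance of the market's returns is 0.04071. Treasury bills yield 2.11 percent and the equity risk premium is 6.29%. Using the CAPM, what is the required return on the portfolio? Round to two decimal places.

β_Jory = 0.00623 / 0.04071 = 0.1530
β_Farrow = 0.02756 / 0.04071 = 0.6770
β_Harlan = 0.02732 / 0.04071 = 0.6711
β_Kestrel = 0.07056 / 0.04071 = 1.7332
β_P = Σ w_i β_i = 0.34×0.1530 + 0.30×0.6770 + 0.16×0.6711 + 0.20×1.7332 = 0.7091
E(R_P) = R_f + β_P × MRP = 2.11% + 0.7091 × 6.29% = 6.57%

6.57%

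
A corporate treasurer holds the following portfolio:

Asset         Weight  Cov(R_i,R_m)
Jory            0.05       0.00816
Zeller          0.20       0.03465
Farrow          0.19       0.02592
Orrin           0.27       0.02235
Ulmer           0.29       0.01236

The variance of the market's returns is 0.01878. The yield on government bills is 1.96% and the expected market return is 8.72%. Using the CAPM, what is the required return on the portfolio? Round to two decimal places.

9.84%

β_Jory = 0.00816 / 0.01878 = 0.4345
β_Zeller = 0.03465 / 0.01878 = 1.8450
β_Farrow = 0.02592 / 0.01878 = 1.3802
β_Orrin = 0.02235 / 0.01878 = 1.1901
β_Ulmer = 0.01236 / 0.01878 = 0.6581
β_P = Σ w_i β_i = 0.05×0.4345 + 0.20×1.8450 + 0.19×1.3802 + 0.27×1.1901 + 0.29×0.6581 = 1.1651
MRP = 8.72% − 1.96% = 6.76%
E(R_P) = R_f + β_P × MRP = 1.96% + 1.1651 × 6.76% = 9.84%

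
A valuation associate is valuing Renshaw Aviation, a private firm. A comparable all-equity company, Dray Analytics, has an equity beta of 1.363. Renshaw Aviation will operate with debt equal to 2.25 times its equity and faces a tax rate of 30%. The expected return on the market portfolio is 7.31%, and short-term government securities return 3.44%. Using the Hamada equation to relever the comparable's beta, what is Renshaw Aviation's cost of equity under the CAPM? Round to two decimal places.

17.02%

β_L = β_U × [1 + (1 − t)(D/E)] = 1.363 × [1 + (1 − 0.30) × 2.25]
    = 1.363 × [1 + 0.70 × 2.25] = 1.363 × 2.5750 = 3.5097
MRP = 7.31% − 3.44% = 3.87%
E(R) = R_f + β_L × MRP = 3.44% + 3.5097 × 3.87% = 17.02%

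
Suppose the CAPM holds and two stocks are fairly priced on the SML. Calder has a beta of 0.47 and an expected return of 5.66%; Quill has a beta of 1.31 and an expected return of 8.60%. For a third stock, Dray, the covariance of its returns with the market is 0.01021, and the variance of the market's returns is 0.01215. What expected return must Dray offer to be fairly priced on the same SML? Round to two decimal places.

6.96%

MRP = (8.60% − 5.66%) / (1.31 − 0.47) = 3.5000%
R_f = 5.66% − 0.47 × 3.5000% = 4.0150%
β_Dray = Cov / Var(R_m) = 0.01021 / 0.01215 = 0.8403
E(R_Dray) = R_f + β × MRP = 4.0150% + 0.8403 × 3.5000% = 6.96%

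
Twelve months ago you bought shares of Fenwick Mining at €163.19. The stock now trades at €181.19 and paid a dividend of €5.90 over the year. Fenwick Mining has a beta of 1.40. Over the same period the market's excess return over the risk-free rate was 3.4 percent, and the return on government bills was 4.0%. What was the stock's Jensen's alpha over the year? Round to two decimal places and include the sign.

+5.89%

Realised HPR = (P1 + D1 − P0) / P0 = (181.19 + 5.90 − 163.19) / 163.19 = 23.90 / 163.19 = 14.6455%
CAPM required = R_f + β·MRP = 4.0% + 1.40 × 3.4% = 8.7600%
α = realised − required = 14.6455% − 8.7600% = +5.89%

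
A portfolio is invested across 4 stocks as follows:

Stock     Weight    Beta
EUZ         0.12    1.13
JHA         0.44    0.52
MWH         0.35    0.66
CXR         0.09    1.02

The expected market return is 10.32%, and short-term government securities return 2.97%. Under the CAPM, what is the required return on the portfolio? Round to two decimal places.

β_P = Σ w_i β_i = 0.12×1.13 + 0.44×0.52 + 0.35×0.66 + 0.09×1.02 = 0.6872
MRP = 10.32% − 2.97% = 7.35%
E(R_P) = R_f + β_P × MRP = 2.97% + 0.6872 × 7.35% = 8.02%

8.02%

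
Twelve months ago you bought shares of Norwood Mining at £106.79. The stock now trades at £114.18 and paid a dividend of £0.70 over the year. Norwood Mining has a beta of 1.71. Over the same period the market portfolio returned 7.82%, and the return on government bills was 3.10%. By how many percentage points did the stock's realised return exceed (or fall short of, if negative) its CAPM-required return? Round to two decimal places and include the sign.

Realised HPR = (P1 + D1 − P0) / P0 = (114.18 + 0.70 − 106.79) / 106.79 = 8.09 / 106.79 = 7.5756%
MRP = 7.82% − 3.10% = 4.72%
CAPM required = R_f + β·MRP = 3.10% + 1.71 × 4.72% = 11.1712%
α = realised − required = 7.5756% − 11.1712% = -3.60%

-3.60%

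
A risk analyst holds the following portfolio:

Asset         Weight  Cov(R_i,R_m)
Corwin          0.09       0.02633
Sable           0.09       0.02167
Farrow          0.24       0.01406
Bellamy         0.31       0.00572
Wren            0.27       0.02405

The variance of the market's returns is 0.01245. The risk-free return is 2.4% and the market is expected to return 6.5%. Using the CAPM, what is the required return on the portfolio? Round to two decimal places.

β_Corwin = 0.02633 / 0.01245 = 2.1149
β_Sable = 0.02167 / 0.01245 = 1.7406
β_Farrow = 0.01406 / 0.01245 = 1.1293
β_Bellamy = 0.00572 / 0.01245 = 0.4594
β_Wren = 0.02405 / 0.01245 = 1.9317
β_P = Σ w_i β_i = 0.09×2.1149 + 0.09×1.7406 + 0.24×1.1293 + 0.31×0.4594 + 0.27×1.9317 = 1.2820
MRP = 6.5% − 2.4% = 4.10%
E(R_P) = R_f + β_P × MRP = 2.4% + 1.2820 × 4.1% = 7.66%

7.66%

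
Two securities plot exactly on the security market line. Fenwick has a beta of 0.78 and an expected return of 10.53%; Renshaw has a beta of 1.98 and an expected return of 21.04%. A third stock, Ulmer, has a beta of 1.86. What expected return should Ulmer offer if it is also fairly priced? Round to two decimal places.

MRP (SML slope) = (21.04% − 10.53%) / (1.98 − 0.78) = 10.51% / 1.20 = 8.7583%
R_f (intercept) = 10.53% − 0.78 × 8.7583% = 3.6985%
E(R_Ulmer) = R_f + β × MRP = 3.6985% + 1.86 × 8.7583% = 19.99%

19.99%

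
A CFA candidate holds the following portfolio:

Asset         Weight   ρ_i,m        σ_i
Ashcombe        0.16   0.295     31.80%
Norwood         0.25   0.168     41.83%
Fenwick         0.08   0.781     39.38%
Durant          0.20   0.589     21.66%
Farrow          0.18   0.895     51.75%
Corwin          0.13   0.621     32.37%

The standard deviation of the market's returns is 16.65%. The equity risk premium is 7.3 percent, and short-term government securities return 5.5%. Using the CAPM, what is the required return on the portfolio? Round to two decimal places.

13.93%

β_Ashcombe = 0.295 × 31.80% / 16.65% = 0.5634
β_Norwood = 0.168 × 41.83% / 16.65% = 0.4221
β_Fenwick = 0.781 × 39.38% / 16.65% = 1.8472
β_Durant = 0.589 × 21.66% / 16.65% = 0.7662
β_Farrow = 0.895 × 51.75% / 16.65% = 2.7818
β_Corwin = 0.621 × 32.37% / 16.65% = 1.2073
β_P = Σ w_i β_i = 0.16×0.5634 + 0.25×0.4221 + 0.08×1.8472 + 0.20×0.7662 + 0.18×2.7818 + 0.13×1.2073 = 1.1544
E(R_P) = R_f + β_P × MRP = 5.5% + 1.1544 × 7.3% = 13.93%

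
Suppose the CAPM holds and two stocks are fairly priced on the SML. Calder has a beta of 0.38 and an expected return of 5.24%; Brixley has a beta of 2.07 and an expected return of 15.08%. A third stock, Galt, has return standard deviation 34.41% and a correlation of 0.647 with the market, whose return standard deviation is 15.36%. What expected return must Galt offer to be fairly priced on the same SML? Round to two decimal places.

11.47%

MRP = (15.08% − 5.24%) / (2.07 − 0.38) = 5.8225%
R_f = 5.24% − 0.38 × 5.8225% = 3.0275%
β_Galt = ρ·σ_i/σ_m = 0.647 × 34.41 / 15.36 = 1.4494
E(R_Galt) = R_f + β × MRP = 3.0275% + 1.4494 × 5.8225% = 11.47%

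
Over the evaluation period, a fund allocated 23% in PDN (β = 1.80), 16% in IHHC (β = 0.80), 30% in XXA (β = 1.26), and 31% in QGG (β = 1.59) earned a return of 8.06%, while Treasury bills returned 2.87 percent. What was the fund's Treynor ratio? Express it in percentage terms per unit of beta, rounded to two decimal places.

β_P = 0.23×1.80 + 0.16×0.80 + 0.30×1.26 + 0.31×1.59 = 1.4129
Treynor = (R_P − R_f) / β_P = (8.06% − 2.87%) / 1.4129 = 5.19% / 1.4129 = 3.67%

3.67%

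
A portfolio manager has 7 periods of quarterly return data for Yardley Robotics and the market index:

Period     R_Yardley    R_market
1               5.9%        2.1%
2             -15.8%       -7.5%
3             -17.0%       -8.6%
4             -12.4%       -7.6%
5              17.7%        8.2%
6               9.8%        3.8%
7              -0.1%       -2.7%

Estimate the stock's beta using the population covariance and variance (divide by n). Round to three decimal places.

Mean R_i = (5.9 − 15.8 − 17.0 − 12.4 + 17.7 + 9.8 − 0.1) / 7 = -1.7000%
Mean R_m = (2.1 − 7.5 − 8.6 − 7.6 + 8.2 + 3.8 − 2.7) / 7 = -1.7571%
Σ(R_i − R̄_i)(R_m − R̄_m) = 533.0700  ⇒  Cov = 533.0700 / 7 = 76.1529
Σ(R_m − R̄_m)² = 259.7371  ⇒  Var(R_m) = 259.7371 / 7 = 37.1053
β = Cov / Var(R_m) = 76.1529 / 37.1053 = 2.0523

2.052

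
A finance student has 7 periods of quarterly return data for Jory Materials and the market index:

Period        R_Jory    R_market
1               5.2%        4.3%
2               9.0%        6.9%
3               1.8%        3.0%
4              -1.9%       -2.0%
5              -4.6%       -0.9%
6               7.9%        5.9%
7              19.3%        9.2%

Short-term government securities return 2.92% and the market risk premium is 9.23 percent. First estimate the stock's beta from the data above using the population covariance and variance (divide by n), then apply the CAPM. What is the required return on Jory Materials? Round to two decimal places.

19.90%

Mean R_i = (5.2 + 9.0 + 1.8 − 1.9 − 4.6 + 7.9 + 19.3) / 7 = 5.2429%
Mean R_m = (4.3 + 6.9 + 3.0 − 2.0 − 0.9 + 5.9 + 9.2) / 7 = 3.7714%
Σ(R_i − R̄_i)(R_m − R̄_m) = 183.5586  ⇒  Cov = 183.5586 / 7 = 26.2227
Σ(R_m − R̄_m)² = 99.7943  ⇒  Var(R_m) = 99.7943 / 7 = 14.2563
β = Cov / Var(R_m) = 26.2227 / 14.2563 = 1.8394
E(R) = R_f + β × MRP = 2.92% + 1.8394 × 9.23% = 19.90%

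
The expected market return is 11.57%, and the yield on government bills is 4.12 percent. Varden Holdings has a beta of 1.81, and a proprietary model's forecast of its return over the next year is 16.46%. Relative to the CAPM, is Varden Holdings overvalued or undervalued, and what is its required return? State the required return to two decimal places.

Overvalued; required return 17.60%

MRP = 11.57% − 4.12% = 7.45%
Required return = R_f + β·MRP = 4.12% + 1.81 × 7.45% = 17.60%
Forecast 16.46% < required 17.60% → the stock plots below the SML → overvalued.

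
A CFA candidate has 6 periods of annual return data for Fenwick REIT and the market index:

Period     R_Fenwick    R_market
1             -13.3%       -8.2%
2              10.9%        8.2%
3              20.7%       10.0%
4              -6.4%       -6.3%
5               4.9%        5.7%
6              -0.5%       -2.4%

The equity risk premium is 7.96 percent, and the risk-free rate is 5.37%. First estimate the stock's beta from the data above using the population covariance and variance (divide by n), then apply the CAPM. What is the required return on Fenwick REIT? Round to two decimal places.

Mean R_i = (-13.3 + 10.9 + 20.7 − 6.4 + 4.9 − 0.5) / 6 = 2.7167%
Mean R_m = (-8.2 + 8.2 + 10.0 − 6.3 + 5.7 − 2.4) / 6 = 1.1667%
Σ(R_i − R̄_i)(R_m − R̄_m) = 455.8733  ⇒  Cov = 455.8733 / 6 = 75.9789
Σ(R_m − R̄_m)² = 304.2533  ⇒  Var(R_m) = 304.2533 / 6 = 50.7089
β = Cov / Var(R_m) = 75.9789 / 50.7089 = 1.4983
E(R) = R_f + β × MRP = 5.37% + 1.4983 × 7.96% = 17.30%

17.30%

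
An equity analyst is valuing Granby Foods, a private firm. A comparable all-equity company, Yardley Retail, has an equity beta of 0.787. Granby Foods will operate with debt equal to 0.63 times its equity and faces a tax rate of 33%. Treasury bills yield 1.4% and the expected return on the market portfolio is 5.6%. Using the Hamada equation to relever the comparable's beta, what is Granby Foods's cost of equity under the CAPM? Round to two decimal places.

6.10%

β_L = β_U × [1 + (1 − t)(D/E)] = 0.787 × [1 + (1 − 0.33) × 0.63]
    = 0.787 × [1 + 0.67 × 0.63] = 0.787 × 1.4221 = 1.1192
MRP = 5.6% − 1.4% = 4.20%
E(R) = R_f + β_L × MRP = 1.4% + 1.1192 × 4.2% = 6.10%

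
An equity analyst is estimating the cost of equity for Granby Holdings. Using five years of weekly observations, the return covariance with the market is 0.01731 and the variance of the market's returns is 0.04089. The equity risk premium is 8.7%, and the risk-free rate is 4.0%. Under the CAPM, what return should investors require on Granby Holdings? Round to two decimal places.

β = Cov(R_i, R_m) / Var(R_m) = 0.01731 / 0.04089 = 0.4233
E(R) = R_f + β × MRP = 4.0% + 0.4233 × 8.7% = 7.68%

7.68%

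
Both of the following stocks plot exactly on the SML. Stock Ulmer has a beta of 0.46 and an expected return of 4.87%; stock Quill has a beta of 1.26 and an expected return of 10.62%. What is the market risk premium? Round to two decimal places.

7.19%

Both satisfy E(R) = R_f + β·MRP, so the slope of the SML is
MRP = (10.62% − 4.87%) / (1.26 − 0.46) = 5.75% / 0.80 = 7.1875%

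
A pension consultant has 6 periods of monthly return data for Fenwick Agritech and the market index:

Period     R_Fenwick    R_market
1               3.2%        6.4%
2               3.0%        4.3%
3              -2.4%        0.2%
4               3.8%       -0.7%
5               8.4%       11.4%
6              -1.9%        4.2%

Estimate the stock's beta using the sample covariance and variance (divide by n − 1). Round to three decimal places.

Mean R_i = (3.2 + 3.0 − 2.4 + 3.8 + 8.4 − 1.9) / 6 = 2.3500%
Mean R_m = (6.4 + 4.3 + 0.2 − 0.7 + 11.4 + 4.2) / 6 = 4.3000%
Σ(R_i − R̄_i)(R_m − R̄_m) = 57.3900  ⇒  Cov = 57.3900 / 5 = 11.4780
Σ(R_m − R̄_m)² = 96.6400  ⇒  Var(R_m) = 96.6400 / 5 = 19.3280
β = Cov / Var(R_m) = 11.4780 / 19.3280 = 0.5939

0.594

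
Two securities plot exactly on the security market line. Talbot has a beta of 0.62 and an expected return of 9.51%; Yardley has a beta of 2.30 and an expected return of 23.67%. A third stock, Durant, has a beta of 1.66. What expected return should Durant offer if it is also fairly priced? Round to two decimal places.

18.28%

MRP (SML slope) = (23.67% − 9.51%) / (2.30 − 0.62) = 14.16% / 1.68 = 8.4286%
R_f (intercept) = 9.51% − 0.62 × 8.4286% = 4.2843%
E(R_Durant) = R_f + β × MRP = 4.2843% + 1.66 × 8.4286% = 18.28%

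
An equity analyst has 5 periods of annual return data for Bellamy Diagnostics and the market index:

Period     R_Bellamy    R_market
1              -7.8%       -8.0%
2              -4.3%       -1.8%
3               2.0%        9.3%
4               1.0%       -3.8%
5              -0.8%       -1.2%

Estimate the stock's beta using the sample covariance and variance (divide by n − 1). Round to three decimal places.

0.459

Mean R_i = (-7.8 − 4.3 + 2.0 + 1.0 − 0.8) / 5 = -1.9800%
Mean R_m = (-8.0 − 1.8 + 9.3 − 3.8 − 1.2) / 5 = -1.1000%
Σ(R_i − R̄_i)(R_m − R̄_m) = 75.0100  ⇒  Cov = 75.0100 / 4 = 18.7525
Σ(R_m − R̄_m)² = 163.5600  ⇒  Var(R_m) = 163.5600 / 4 = 40.8900
β = Cov / Var(R_m) = 18.7525 / 40.8900 = 0.4586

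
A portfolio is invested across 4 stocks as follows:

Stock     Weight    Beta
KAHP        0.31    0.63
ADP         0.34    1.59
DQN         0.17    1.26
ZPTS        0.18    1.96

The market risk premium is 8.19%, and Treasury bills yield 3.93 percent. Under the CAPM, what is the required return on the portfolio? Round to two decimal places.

14.60%

β_P = Σ w_i β_i = 0.31×0.63 + 0.34×1.59 + 0.17×1.26 + 0.18×1.96 = 1.3029
E(R_P) = R_f + β_P × MRP = 3.93% + 1.3029 × 8.19% = 14.60%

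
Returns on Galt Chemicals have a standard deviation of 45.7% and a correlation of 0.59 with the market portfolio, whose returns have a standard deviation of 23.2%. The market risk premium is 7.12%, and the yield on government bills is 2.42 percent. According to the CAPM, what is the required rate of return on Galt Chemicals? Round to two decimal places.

β = ρ × σ_i / σ_m = 0.59 × 45.7% / 23.2% = 1.1622
E(R) = 2.42% + 1.1622 × 7.12% = 10.69%

10.69%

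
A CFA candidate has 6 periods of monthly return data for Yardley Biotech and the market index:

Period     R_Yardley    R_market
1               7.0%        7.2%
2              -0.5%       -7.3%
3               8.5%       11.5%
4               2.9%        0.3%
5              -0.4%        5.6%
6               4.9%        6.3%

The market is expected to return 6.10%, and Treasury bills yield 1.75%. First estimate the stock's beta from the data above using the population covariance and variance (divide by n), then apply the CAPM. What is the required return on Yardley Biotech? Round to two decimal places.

Mean R_i = (7.0 − 0.5 + 8.5 + 2.9 − 0.4 + 4.9) / 6 = 3.7333%
Mean R_m = (7.2 − 7.3 + 11.5 + 0.3 + 5.6 + 6.3) / 6 = 3.9333%
Σ(R_i − R̄_i)(R_m − R̄_m) = 93.1933  ⇒  Cov = 93.1933 / 6 = 15.5322
Σ(R_m − R̄_m)² = 215.6933  ⇒  Var(R_m) = 215.6933 / 6 = 35.9489
β = Cov / Var(R_m) = 15.5322 / 35.9489 = 0.4321
MRP = 6.10% − 1.75% = 4.35%
E(R) = R_f + β × MRP = 1.75% + 0.4321 × 4.35% = 3.63%

3.63%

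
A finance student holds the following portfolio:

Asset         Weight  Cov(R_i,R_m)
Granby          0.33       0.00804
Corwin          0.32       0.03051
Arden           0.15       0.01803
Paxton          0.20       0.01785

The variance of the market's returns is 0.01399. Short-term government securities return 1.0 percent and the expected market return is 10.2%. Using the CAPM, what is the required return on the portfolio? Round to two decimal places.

13.29%

β_Granby = 0.00804 / 0.01399 = 0.5747
β_Corwin = 0.03051 / 0.01399 = 2.1808
β_Arden = 0.01803 / 0.01399 = 1.2888
β_Paxton = 0.01785 / 0.01399 = 1.2759
β_P = Σ w_i β_i = 0.33×0.5747 + 0.32×2.1808 + 0.15×1.2888 + 0.20×1.2759 = 1.3360
MRP = 10.2% − 1.0% = 9.20%
E(R_P) = R_f + β_P × MRP = 1.0% + 1.3360 × 9.2% = 13.29%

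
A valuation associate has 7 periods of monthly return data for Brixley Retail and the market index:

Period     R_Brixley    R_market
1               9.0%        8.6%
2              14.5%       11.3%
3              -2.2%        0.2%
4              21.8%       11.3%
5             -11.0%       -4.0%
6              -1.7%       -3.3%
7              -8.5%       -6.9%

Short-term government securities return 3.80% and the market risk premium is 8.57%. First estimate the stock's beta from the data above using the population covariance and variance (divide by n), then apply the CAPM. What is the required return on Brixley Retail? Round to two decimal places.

16.64%

Mean R_i = (9.0 + 14.5 − 2.2 + 21.8 − 11.0 − 1.7 − 8.5) / 7 = 3.1286%
Mean R_m = (8.6 + 11.3 + 0.2 + 11.3 − 4.0 − 3.3 − 6.9) / 7 = 2.4571%
Σ(R_i − R̄_i)(R_m − R̄_m) = 541.5986  ⇒  Cov = 541.5986 / 7 = 77.3712
Σ(R_m − R̄_m)² = 361.6171  ⇒  Var(R_m) = 361.6171 / 7 = 51.6596
β = Cov / Var(R_m) = 77.3712 / 51.6596 = 1.4977
E(R) = R_f + β × MRP = 3.80% + 1.4977 × 8.57% = 16.64%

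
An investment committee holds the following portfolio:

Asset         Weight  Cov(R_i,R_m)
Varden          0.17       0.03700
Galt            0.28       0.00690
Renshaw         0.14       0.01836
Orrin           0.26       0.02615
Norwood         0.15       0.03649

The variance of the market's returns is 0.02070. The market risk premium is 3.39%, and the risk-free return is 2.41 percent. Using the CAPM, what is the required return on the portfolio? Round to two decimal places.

6.19%

β_Varden = 0.03700 / 0.02070 = 1.7874
β_Galt = 0.00690 / 0.02070 = 0.3333
β_Renshaw = 0.01836 / 0.02070 = 0.8870
β_Orrin = 0.02615 / 0.02070 = 1.2633
β_Norwood = 0.03649 / 0.02070 = 1.7628
β_P = Σ w_i β_i = 0.17×1.7874 + 0.28×0.3333 + 0.14×0.8870 + 0.26×1.2633 + 0.15×1.7628 = 1.1142
E(R_P) = R_f + β_P × MRP = 2.41% + 1.1142 × 3.39% = 6.19%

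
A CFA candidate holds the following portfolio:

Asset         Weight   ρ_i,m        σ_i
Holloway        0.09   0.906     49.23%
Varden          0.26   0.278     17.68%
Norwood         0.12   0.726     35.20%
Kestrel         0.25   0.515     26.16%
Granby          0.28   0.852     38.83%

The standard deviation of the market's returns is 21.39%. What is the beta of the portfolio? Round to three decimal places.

β_Holloway = 0.906 × 49.23% / 21.39% = 2.0852
β_Varden = 0.278 × 17.68% / 21.39% = 0.2298
β_Norwood = 0.726 × 35.20% / 21.39% = 1.1947
β_Kestrel = 0.515 × 26.16% / 21.39% = 0.6298
β_Granby = 0.852 × 38.83% / 21.39% = 1.5467
β_P = Σ w_i β_i = 0.09×2.0852 + 0.26×0.2298 + 0.12×1.1947 + 0.25×0.6298 + 0.28×1.5467 = 0.9813

0.981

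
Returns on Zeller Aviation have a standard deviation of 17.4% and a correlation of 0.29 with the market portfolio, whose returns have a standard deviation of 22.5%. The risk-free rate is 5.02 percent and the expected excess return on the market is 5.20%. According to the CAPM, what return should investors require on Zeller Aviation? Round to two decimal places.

6.19%

β = ρ × σ_i / σ_m = 0.29 × 17.4% / 22.5% = 0.2243
E(R) = 5.02% + 0.2243 × 5.20% = 6.19%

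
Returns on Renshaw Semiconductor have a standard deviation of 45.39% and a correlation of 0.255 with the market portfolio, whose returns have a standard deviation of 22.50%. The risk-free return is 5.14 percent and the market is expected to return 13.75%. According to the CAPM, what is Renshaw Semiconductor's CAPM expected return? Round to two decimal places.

β = ρ × σ_i / σ_m = 0.255 × 45.39% / 22.50% = 0.5144
MRP = 13.75% − 5.14% = 8.61%
E(R) = 5.14% + 0.5144 × 8.61% = 9.57%

9.57%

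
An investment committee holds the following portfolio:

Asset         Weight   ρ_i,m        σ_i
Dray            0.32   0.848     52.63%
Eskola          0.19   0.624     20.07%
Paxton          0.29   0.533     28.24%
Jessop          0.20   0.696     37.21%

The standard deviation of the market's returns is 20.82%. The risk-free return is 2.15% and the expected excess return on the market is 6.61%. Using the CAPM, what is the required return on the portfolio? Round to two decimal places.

10.47%

β_Dray = 0.848 × 52.63% / 20.82% = 2.1436
β_Eskola = 0.624 × 20.07% / 20.82% = 0.6015
β_Paxton = 0.533 × 28.24% / 20.82% = 0.7230
β_Jessop = 0.696 × 37.21% / 20.82% = 1.2439
β_P = Σ w_i β_i = 0.32×2.1436 + 0.19×0.6015 + 0.29×0.7230 + 0.20×1.2439 = 1.2587
E(R_P) = R_f + β_P × MRP = 2.15% + 1.2587 × 6.61% = 10.47%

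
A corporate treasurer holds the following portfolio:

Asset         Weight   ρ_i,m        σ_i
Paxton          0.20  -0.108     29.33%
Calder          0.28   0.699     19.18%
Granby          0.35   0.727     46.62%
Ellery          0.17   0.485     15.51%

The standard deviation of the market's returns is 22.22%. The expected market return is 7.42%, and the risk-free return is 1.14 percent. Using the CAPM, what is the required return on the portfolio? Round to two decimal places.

β_Paxton = -0.108 × 29.33% / 22.22% = -0.1426
β_Calder = 0.699 × 19.18% / 22.22% = 0.6034
β_Granby = 0.727 × 46.62% / 22.22% = 1.5253
β_Ellery = 0.485 × 15.51% / 22.22% = 0.3385
β_P = Σ w_i β_i = 0.20×-0.1426 + 0.28×0.6034 + 0.35×1.5253 + 0.17×0.3385 = 0.7318
MRP = 7.42% − 1.14% = 6.28%
E(R_P) = R_f + β_P × MRP = 1.14% + 0.7318 × 6.28% = 5.74%

5.74%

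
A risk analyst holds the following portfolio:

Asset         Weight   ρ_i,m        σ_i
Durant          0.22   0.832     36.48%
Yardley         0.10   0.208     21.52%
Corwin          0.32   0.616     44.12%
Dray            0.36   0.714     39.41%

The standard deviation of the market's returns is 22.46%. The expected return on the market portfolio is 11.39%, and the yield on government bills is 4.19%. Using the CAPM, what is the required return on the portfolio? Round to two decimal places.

β_Durant = 0.832 × 36.48% / 22.46% = 1.3514
β_Yardley = 0.208 × 21.52% / 22.46% = 0.1993
β_Corwin = 0.616 × 44.12% / 22.46% = 1.2101
β_Dray = 0.714 × 39.41% / 22.46% = 1.2528
β_P = Σ w_i β_i = 0.22×1.3514 + 0.10×0.1993 + 0.32×1.2101 + 0.36×1.2528 = 1.1555
MRP = 11.39% − 4.19% = 7.20%
E(R_P) = R_f + β_P × MRP = 4.19% + 1.1555 × 7.20% = 12.51%

12.51%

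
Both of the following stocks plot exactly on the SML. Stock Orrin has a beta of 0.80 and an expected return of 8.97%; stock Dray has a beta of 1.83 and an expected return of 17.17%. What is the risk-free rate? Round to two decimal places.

2.60%

Both satisfy E(R) = R_f + β·MRP, so the slope of the SML is
MRP = (17.17% − 8.97%) / (1.83 − 0.80) = 8.20% / 1.03 = 7.9612%
R_f = E(R_Orrin) − β_Orrin·MRP = 8.97% − 0.80 × 7.9612% = 2.6010%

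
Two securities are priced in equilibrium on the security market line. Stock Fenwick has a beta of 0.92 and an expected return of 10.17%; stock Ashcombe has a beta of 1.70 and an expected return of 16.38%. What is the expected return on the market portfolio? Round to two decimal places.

10.81%

Both satisfy E(R) = R_f + β·MRP, so the slope of the SML is
MRP = (16.38% − 10.17%) / (1.70 − 0.92) = 6.21% / 0.78 = 7.9615%
R_f = E(R_Fenwick) − β_Fenwick·MRP = 10.17% − 0.92 × 7.9615% = 2.8454%
E(R_m) = R_f + MRP = 2.8454% + 7.9615% = 10.81%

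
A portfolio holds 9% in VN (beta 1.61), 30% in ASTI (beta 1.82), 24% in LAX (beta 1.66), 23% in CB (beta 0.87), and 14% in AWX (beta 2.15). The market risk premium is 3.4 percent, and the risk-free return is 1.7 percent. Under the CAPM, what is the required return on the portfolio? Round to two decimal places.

7.11%

β_P = Σ w_i β_i = 0.09×1.61 + 0.30×1.82 + 0.24×1.66 + 0.23×0.87 + 0.14×2.15 = 1.5904
E(R_P) = R_f + β_P × MRP = 1.7% + 1.5904 × 3.4% = 7.11%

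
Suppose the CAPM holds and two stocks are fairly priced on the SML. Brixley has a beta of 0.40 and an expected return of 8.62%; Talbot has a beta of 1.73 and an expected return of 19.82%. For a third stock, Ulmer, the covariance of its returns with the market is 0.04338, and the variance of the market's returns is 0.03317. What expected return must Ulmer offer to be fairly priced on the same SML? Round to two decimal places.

16.26%

MRP = (19.82% − 8.62%) / (1.73 − 0.40) = 8.4211%
R_f = 8.62% − 0.40 × 8.4211% = 5.2516%
β_Ulmer = Cov / Var(R_m) = 0.04338 / 0.03317 = 1.3078
E(R_Ulmer) = R_f + β × MRP = 5.2516% + 1.3078 × 8.4211% = 16.26%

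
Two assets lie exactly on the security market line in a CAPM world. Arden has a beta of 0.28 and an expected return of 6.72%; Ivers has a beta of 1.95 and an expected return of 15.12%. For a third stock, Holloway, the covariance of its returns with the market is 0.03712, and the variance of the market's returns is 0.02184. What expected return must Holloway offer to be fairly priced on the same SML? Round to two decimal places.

13.86%

MRP = (15.12% − 6.72%) / (1.95 − 0.28) = 5.0299%
R_f = 6.72% − 0.28 × 5.0299% = 5.3116%
β_Holloway = Cov / Var(R_m) = 0.03712 / 0.02184 = 1.6996
E(R_Holloway) = R_f + β × MRP = 5.3116% + 1.6996 × 5.0299% = 13.86%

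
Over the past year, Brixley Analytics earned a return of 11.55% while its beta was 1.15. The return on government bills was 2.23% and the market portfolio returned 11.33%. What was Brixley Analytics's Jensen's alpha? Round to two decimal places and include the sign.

Market excess return = 11.33% − 2.23% = 9.10%
CAPM benchmark = R_f + β(R_m − R_f) = 2.23% + 1.15 × 9.10% = 12.6950%
α = actual − benchmark = 11.55% − 12.6950% = -1.15%

-1.15%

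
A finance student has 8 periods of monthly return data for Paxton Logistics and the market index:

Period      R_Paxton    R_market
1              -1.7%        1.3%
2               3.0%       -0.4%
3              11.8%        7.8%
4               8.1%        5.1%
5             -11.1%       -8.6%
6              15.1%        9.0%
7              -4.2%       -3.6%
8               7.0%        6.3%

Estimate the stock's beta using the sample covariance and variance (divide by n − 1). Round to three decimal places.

Mean R_i = (-1.7 + 3.0 + 11.8 + 8.1 − 11.1 + 15.1 − 4.2 + 7.0) / 8 = 3.5000%
Mean R_m = (1.3 − 0.4 + 7.8 + 5.1 − 8.6 + 9.0 − 3.6 + 6.3) / 8 = 2.1125%
Σ(R_i − R̄_i)(R_m − R̄_m) = 361.3700  ⇒  Cov = 361.3700 / 7 = 51.6243
Σ(R_m − R̄_m)² = 260.6088  ⇒  Var(R_m) = 260.6088 / 7 = 37.2298
β = Cov / Var(R_m) = 51.6243 / 37.2298 = 1.3866

1.387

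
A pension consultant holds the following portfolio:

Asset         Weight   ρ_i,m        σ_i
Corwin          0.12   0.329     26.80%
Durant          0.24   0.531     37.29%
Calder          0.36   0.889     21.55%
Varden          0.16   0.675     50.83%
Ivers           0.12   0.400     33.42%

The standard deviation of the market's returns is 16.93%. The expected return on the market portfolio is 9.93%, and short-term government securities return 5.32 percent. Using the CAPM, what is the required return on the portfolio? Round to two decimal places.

β_Corwin = 0.329 × 26.80% / 16.93% = 0.5208
β_Durant = 0.531 × 37.29% / 16.93% = 1.1696
β_Calder = 0.889 × 21.55% / 16.93% = 1.1316
β_Varden = 0.675 × 50.83% / 16.93% = 2.0266
β_Ivers = 0.400 × 33.42% / 16.93% = 0.7896
β_P = Σ w_i β_i = 0.12×0.5208 + 0.24×1.1696 + 0.36×1.1316 + 0.16×2.0266 + 0.12×0.7896 = 1.1696
MRP = 9.93% − 5.32% = 4.61%
E(R_P) = R_f + β_P × MRP = 5.32% + 1.1696 × 4.61% = 10.71%

10.71%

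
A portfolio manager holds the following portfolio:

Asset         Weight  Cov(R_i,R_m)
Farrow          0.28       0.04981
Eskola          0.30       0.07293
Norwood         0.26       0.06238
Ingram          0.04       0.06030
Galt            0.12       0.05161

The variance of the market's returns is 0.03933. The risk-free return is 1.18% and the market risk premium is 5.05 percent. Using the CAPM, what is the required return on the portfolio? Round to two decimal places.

8.97%

β_Farrow = 0.04981 / 0.03933 = 1.2665
β_Eskola = 0.07293 / 0.03933 = 1.8543
β_Norwood = 0.06238 / 0.03933 = 1.5861
β_Ingram = 0.06030 / 0.03933 = 1.5332
β_Galt = 0.05161 / 0.03933 = 1.3122
β_P = Σ w_i β_i = 0.28×1.2665 + 0.30×1.8543 + 0.26×1.5861 + 0.04×1.5332 + 0.12×1.3122 = 1.5421
E(R_P) = R_f + β_P × MRP = 1.18% + 1.5421 × 5.05% = 8.97%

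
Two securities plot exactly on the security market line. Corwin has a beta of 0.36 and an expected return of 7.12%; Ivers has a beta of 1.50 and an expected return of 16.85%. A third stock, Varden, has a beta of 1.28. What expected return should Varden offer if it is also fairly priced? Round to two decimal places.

MRP (SML slope) = (16.85% − 7.12%) / (1.50 − 0.36) = 9.73% / 1.14 = 8.5351%
R_f (intercept) = 7.12% − 0.36 × 8.5351% = 4.0474%
E(R_Varden) = R_f + β × MRP = 4.0474% + 1.28 × 8.5351% = 14.97%

14.97%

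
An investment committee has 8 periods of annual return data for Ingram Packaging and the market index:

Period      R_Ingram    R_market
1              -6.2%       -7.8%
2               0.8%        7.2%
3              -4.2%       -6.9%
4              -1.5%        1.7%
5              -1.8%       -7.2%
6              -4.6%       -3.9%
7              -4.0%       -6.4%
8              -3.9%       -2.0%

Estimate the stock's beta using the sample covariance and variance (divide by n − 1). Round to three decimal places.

Mean R_i = (-6.2 + 0.8 − 4.2 − 1.5 − 1.8 − 4.6 − 4.0 − 3.9) / 8 = -3.1750%
Mean R_m = (-7.8 + 7.2 − 6.9 + 1.7 − 7.2 − 3.9 − 6.4 − 2.0) / 8 = -3.1625%
Σ(R_i − R̄_i)(R_m − R̄_m) = 64.5225  ⇒  Cov = 64.5225 / 7 = 9.2175
Σ(R_m − R̄_m)² = 195.1788  ⇒  Var(R_m) = 195.1788 / 7 = 27.8827
β = Cov / Var(R_m) = 9.2175 / 27.8827 = 0.3306

0.331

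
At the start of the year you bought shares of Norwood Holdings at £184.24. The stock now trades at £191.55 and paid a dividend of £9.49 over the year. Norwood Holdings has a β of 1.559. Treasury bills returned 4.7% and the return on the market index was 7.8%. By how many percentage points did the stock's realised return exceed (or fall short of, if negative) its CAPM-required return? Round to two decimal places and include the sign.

Realised HPR = (P1 + D1 − P0) / P0 = (191.55 + 9.49 − 184.24) / 184.24 = 16.80 / 184.24 = 9.1185%
MRP = 7.8% − 4.7% = 3.10%
CAPM required = R_f + β·MRP = 4.7% + 1.559 × 3.1% = 9.5329%
α = realised − required = 9.1185% − 9.5329% = -0.41%

-0.41%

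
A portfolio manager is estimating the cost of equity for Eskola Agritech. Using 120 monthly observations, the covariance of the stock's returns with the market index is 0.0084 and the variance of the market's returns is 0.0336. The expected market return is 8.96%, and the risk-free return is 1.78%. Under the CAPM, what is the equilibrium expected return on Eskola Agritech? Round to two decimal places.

β = Cov(R_i, R_m) / Var(R_m) = 0.0084 / 0.0336 = 0.2500
MRP = 8.96% − 1.78% = 7.18%
E(R) = R_f + β × MRP = 1.78% + 0.2500 × 7.18% = 3.58%

3.58%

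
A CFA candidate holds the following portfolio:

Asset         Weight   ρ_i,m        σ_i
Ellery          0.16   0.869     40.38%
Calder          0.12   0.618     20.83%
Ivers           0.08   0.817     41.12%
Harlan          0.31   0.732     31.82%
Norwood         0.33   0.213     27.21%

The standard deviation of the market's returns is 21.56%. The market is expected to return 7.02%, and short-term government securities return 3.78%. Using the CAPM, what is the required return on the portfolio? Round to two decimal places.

6.63%

β_Ellery = 0.869 × 40.38% / 21.56% = 1.6276
β_Calder = 0.618 × 20.83% / 21.56% = 0.5971
β_Ivers = 0.817 × 41.12% / 21.56% = 1.5582
β_Harlan = 0.732 × 31.82% / 21.56% = 1.0803
β_Norwood = 0.213 × 27.21% / 21.56% = 0.2688
β_P = Σ w_i β_i = 0.16×1.6276 + 0.12×0.5971 + 0.08×1.5582 + 0.31×1.0803 + 0.33×0.2688 = 0.8803
MRP = 7.02% − 3.78% = 3.24%
E(R_P) = R_f + β_P × MRP = 3.78% + 0.8803 × 3.24% = 6.63%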